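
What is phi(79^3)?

486798

φ(79^3) = 79^2·(79−1) = 6241·78 = 486798.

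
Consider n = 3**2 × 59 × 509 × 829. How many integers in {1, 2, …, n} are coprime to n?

146377152

φ(3^2) = 3^2 − 3^1 = 9 − 3 = 6.
φ(59) = 59 − 1 = 58.
φ(509) = 509 − 1 = 508.
φ(829) = 829 − 1 = 828.
φ(224061291) = 6 × 58 × 508 × 828 = 146377152.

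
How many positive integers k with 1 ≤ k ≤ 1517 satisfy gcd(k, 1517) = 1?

Prime factorization: 1517 = 37 · 41.
φ(37) = 37 − 1 = 36.
φ(41) = 41 − 1 = 40.
Since φ is multiplicative, φ(1517) = 36 · 40 = 1440.

1440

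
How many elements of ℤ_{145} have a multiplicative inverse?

112

145 = 5 * 29.
φ(5) = 5 − 1 = 4.
φ(29) = 29 − 1 = 28.
φ(145) = 4 × 28 = 112.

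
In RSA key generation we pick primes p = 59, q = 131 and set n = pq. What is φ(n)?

7540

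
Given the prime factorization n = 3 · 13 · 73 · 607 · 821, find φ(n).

858677760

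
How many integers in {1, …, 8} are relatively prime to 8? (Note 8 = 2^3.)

φ(2^3) = 2^2·(2−1) = 4·1 = 4.

4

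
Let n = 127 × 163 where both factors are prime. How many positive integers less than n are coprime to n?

20412

φ(n) = (p − 1)(q − 1) = (127−1)(163−1) = 126·162 = 20412.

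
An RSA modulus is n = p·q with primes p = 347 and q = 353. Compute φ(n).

φ(122491) = 122491 · (1 − 1/347) · (1 − 1/353)
       = 122491 · 121792/122491 = 121792.

121792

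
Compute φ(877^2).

768252

φ(877^2) = 877^2 − 877^1 = 769129 − 877 = 768252.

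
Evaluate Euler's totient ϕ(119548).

First factor: 119548 = 2^2 × 11^2 × 13 × 19.
φ(119548) = 119548 · (1 − 1/2) · (1 − 1/11) · (1 − 1/13) · (1 − 1/19)
       = 119548 · 2160/5434 = 47520.

47520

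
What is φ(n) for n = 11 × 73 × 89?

63360

φ(11) = 11 − 1 = 10.
φ(73) = 73 − 1 = 72.
φ(89) = 89 − 1 = 88.
Since φ is multiplicative, φ(71467) = 10 · 72 · 88 = 63360.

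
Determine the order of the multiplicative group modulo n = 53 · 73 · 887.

φ(53) = 53 − 1 = 52.
φ(73) = 73 − 1 = 72.
φ(887) = 887 − 1 = 886.
Since φ is multiplicative, φ(3431803) = 52 · 72 · 886 = 3317184.

3317184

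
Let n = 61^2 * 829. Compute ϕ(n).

3030480

φ(61^2) = 61^1·(61−1) = 61·60 = 3660.
φ(829) = 829 − 1 = 828.
Multiply: 3660 · 828 = 3030480.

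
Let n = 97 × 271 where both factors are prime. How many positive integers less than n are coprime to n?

25920

φ(97) = 97 − 1 = 96.
φ(271) = 271 − 1 = 270.
φ(26287) = 96 × 270 = 25920.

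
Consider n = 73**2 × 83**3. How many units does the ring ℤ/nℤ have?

φ(3047052923) = 3047052923 · (1 − 1/73) · (1 − 1/83)
       = 3047052923 · 5904/6059 = 2969103888.

2969103888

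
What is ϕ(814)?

814 = 2 · 11 · 37.
φ(814) = 814 · (1 − 1/2) · (1 − 1/11) · (1 − 1/37)
       = 814 · 360/814 = 360.

360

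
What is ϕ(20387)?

18144

20387 = 19 * 29 * 37.
φ(20387) = 20387 · (1 − 1/19) · (1 − 1/29) · (1 − 1/37)
       = 20387 · 18144/20387 = 18144.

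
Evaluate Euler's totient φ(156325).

First factor: 156325 = 5**2 * 13**2 * 37.
φ(5^2) = 5^2 − 5^1 = 25 − 5 = 20.
φ(13^2) = 13^2 − 13^1 = 169 − 13 = 156.
φ(37) = 37 − 1 = 36.
Multiply: 20 · 156 · 36 = 112320.

112320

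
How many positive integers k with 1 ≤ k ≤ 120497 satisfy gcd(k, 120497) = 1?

102960

Factor 120497: 120497 = 13^2 · 23 · 31.
φ(120497) = 120497 · (1 − 1/13) · (1 − 1/23) · (1 − 1/31)
       = 120497 · 7920/9269 = 102960.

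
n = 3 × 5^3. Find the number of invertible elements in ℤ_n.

200

φ(3) = 3 − 1 = 2.
φ(5^3) = 5^2·(5−1) = 25·4 = 100.
φ(375) = 2 × 100 = 200.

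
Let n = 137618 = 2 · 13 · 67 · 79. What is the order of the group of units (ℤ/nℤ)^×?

61776

φ(2) = 2 − 1 = 1.
φ(13) = 13 − 1 = 12.
φ(67) = 67 − 1 = 66.
φ(79) = 79 − 1 = 78.
φ(137618) = 1 × 12 × 66 × 78 = 61776.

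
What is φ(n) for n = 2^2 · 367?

732

φ(2^2) = 2^2 − 2^1 = 4 − 2 = 2.
φ(367) = 367 − 1 = 366.
Since φ is multiplicative, φ(1468) = 2 · 366 = 732.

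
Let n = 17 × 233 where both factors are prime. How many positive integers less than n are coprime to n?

3712

φ(17) = 17 − 1 = 16.
φ(233) = 233 − 1 = 232.
φ(3961) = 16 × 232 = 3712.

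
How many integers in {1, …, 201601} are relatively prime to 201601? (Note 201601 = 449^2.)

201152

φ(201601) = 201601 · (1 − 1/449)
       = 201601 · 448/449 = 201152.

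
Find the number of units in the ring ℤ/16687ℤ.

Prime factorization: 16687 = 11 × 37 × 41.
φ(16687) = 16687 · (1 − 1/11) · (1 − 1/37) · (1 − 1/41)
       = 16687 · 14400/16687 = 14400.

14400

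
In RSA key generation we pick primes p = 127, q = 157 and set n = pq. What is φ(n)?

19656

φ(n) = (p − 1)(q − 1) = (127−1)(157−1) = 126·156 = 19656.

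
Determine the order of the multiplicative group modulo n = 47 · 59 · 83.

φ(47) = 47 − 1 = 46.
φ(59) = 59 − 1 = 58.
φ(83) = 83 − 1 = 82.
Multiply: 46 · 58 · 82 = 218776.

218776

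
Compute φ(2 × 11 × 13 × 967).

115920

φ(276562) = 276562 · (1 − 1/2) · (1 − 1/11) · (1 − 1/13) · (1 − 1/967)
       = 276562 · 115920/276562 = 115920.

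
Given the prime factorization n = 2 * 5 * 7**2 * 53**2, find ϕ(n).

φ(1376410) = 1376410 · (1 − 1/2) · (1 − 1/5) · (1 − 1/7) · (1 − 1/53)
       = 1376410 · 1248/3710 = 463008.

463008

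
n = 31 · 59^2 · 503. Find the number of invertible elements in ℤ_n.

51535320

φ(54279233) = 54279233 · (1 − 1/31) · (1 − 1/59) · (1 − 1/503)
       = 54279233 · 873480/919987 = 51535320.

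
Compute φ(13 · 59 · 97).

φ(13) = 13 − 1 = 12.
φ(59) = 59 − 1 = 58.
φ(97) = 97 − 1 = 96.
Since φ is multiplicative, φ(74399) = 12 · 58 · 96 = 66816.

66816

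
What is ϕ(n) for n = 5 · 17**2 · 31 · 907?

29571840

φ(5) = 5 − 1 = 4.
φ(17^2) = 17^2 − 17^1 = 289 − 17 = 272.
φ(31) = 31 − 1 = 30.
φ(907) = 907 − 1 = 906.
Multiply: 4 · 272 · 30 · 906 = 29571840.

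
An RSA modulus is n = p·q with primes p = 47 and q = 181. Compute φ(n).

8280

φ(8507) = 8507 · (1 − 1/47) · (1 − 1/181)
       = 8507 · 8280/8507 = 8280.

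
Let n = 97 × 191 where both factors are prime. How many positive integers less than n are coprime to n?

φ(97) = 97 − 1 = 96.
φ(191) = 191 − 1 = 190.
Multiply: 96 · 190 = 18240.

18240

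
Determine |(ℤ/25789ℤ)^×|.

23040

Factor 25789: 25789 = 17 × 37 × 41.
φ(25789) = 25789 · (1 − 1/17) · (1 − 1/37) · (1 − 1/41)
       = 25789 · 23040/25789 = 23040.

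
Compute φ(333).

216

333 = 3**2 · 37.
φ(3^2) = 3^1·(3−1) = 3·2 = 6.
φ(37) = 37 − 1 = 36.
Multiply: 6 · 36 = 216.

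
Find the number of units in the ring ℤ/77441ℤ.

Prime factorization: 77441 = 7 × 13 × 23 × 37.
φ(7) = 7 − 1 = 6.
φ(13) = 13 − 1 = 12.
φ(23) = 23 − 1 = 22.
φ(37) = 37 − 1 = 36.
Multiply: 6 · 12 · 22 · 36 = 57024.

57024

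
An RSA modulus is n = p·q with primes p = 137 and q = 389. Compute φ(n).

φ(pq) = (p−1)(q−1) = 136 · 388 = 52768.

52768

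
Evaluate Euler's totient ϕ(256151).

199584

Prime factorization: 256151 = 7 · 23 · 37 · 43.
φ(256151) = 256151 · (1 − 1/7) · (1 − 1/23) · (1 − 1/37) · (1 − 1/43)
       = 256151 · 199584/256151 = 199584.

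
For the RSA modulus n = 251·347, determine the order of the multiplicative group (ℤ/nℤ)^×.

86500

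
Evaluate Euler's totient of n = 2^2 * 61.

φ(244) = 244 · (1 − 1/2) · (1 − 1/61)
       = 244 · 60/122 = 120.

120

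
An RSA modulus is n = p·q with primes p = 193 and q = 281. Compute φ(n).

53760

For distinct primes, φ(pq) = (p−1)(q−1) = 192 × 280 = 53760.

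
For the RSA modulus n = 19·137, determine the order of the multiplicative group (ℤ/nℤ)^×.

φ(pq) = (p−1)(q−1) = 18 · 136 = 2448.

2448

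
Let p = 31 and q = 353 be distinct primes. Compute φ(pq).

φ(n) = (p − 1)(q − 1) = (31−1)(353−1) = 30·352 = 10560.

10560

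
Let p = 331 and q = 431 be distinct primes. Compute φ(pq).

141900

φ(331) = 331 − 1 = 330.
φ(431) = 431 − 1 = 430.
Since φ is multiplicative, φ(142661) = 330 · 430 = 141900.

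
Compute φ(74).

36

74 = 2 × 37.
φ(2) = 2 − 1 = 1.
φ(37) = 37 − 1 = 36.
Since φ is multiplicative, φ(74) = 1 · 36 = 36.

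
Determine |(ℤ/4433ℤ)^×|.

3600

Factor 4433: 4433 = 11 · 13 · 31.
φ(11) = 11 − 1 = 10.
φ(13) = 13 − 1 = 12.
φ(31) = 31 − 1 = 30.
Multiply: 10 · 12 · 30 = 3600.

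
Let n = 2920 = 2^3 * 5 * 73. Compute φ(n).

1152

φ(2^3) = 2^2·(2−1) = 4·1 = 4.
φ(5) = 5 − 1 = 4.
φ(73) = 73 − 1 = 72.
φ(2920) = 4 × 4 × 72 = 1152.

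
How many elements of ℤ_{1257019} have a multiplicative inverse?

1108800

First factor: 1257019 = 23 × 31 × 41 × 43.
φ(23) = 23 − 1 = 22.
φ(31) = 31 − 1 = 30.
φ(41) = 41 − 1 = 40.
φ(43) = 43 − 1 = 42.
φ(1257019) = 22 × 30 × 40 × 42 = 1108800.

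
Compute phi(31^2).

φ(31^2) = 31^2 − 31^1 = 961 − 31 = 930.

930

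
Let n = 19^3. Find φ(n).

6498

φ(19^3) = 19^3 − 19^2 = 6859 − 361 = 6498.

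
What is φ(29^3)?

23548

φ(29^3) = 29^2·(29−1) = 841·28 = 23548.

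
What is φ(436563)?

256608

Factor 436563: 436563 = 3^3 · 19 · 23 · 37.
φ(3^3) = 3^3 − 3^2 = 27 − 9 = 18.
φ(19) = 19 − 1 = 18.
φ(23) = 23 − 1 = 22.
φ(37) = 37 − 1 = 36.
Since φ is multiplicative, φ(436563) = 18 · 18 · 22 · 36 = 256608.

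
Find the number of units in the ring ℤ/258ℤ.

84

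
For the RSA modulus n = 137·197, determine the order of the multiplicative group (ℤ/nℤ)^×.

φ(26989) = 26989 · (1 − 1/137) · (1 − 1/197)
       = 26989 · 26656/26989 = 26656.

26656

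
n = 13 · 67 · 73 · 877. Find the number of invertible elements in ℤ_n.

49953024

φ(13) = 13 − 1 = 12.
φ(67) = 67 − 1 = 66.
φ(73) = 73 − 1 = 72.
φ(877) = 877 − 1 = 876.
Multiply: 12 · 66 · 72 · 876 = 49953024.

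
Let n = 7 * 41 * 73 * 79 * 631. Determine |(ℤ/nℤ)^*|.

φ(7) = 7 − 1 = 6.
φ(41) = 41 − 1 = 40.
φ(73) = 73 − 1 = 72.
φ(79) = 79 − 1 = 78.
φ(631) = 631 − 1 = 630.
Since φ is multiplicative, φ(1044386399) = 6 · 40 · 72 · 78 · 630 = 849139200.

849139200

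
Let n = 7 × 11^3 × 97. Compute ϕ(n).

696960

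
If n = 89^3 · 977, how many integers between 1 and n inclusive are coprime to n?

680318848

φ(89^3) = 89^2·(89−1) = 7921·88 = 697048.
φ(977) = 977 − 1 = 976.
φ(688754713) = 697048 × 976 = 680318848.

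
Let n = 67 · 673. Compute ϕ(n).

φ(67) = 67 − 1 = 66.
φ(673) = 673 − 1 = 672.
Since φ is multiplicative, φ(45091) = 66 · 672 = 44352.

44352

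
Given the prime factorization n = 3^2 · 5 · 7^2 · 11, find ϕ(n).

10080

φ(24255) = 24255 · (1 − 1/3) · (1 − 1/5) · (1 − 1/7) · (1 − 1/11)
       = 24255 · 480/1155 = 10080.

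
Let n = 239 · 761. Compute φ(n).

180880

φ(239) = 239 − 1 = 238.
φ(761) = 761 − 1 = 760.
Multiply: 238 · 760 = 180880.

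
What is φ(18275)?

13440

First factor: 18275 = 5^2 · 17 · 43.
φ(5^2) = 5^2 − 5^1 = 25 − 5 = 20.
φ(17) = 17 − 1 = 16.
φ(43) = 43 − 1 = 42.
φ(18275) = 20 × 16 × 42 = 13440.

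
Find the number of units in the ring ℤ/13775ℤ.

First factor: 13775 = 5^2 * 19 * 29.
φ(13775) = 13775 · (1 − 1/5) · (1 − 1/19) · (1 − 1/29)
       = 13775 · 2016/2755 = 10080.

10080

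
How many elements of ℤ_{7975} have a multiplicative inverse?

5600

Factor 7975: 7975 = 5**2 × 11 × 29.
φ(7975) = 7975 · (1 − 1/5) · (1 − 1/11) · (1 − 1/29)
       = 7975 · 1120/1595 = 5600.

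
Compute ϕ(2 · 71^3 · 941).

φ(2) = 2 − 1 = 1.
φ(71^3) = 71^2·(71−1) = 5041·70 = 352870.
φ(941) = 941 − 1 = 940.
φ(673588502) = 1 × 352870 × 940 = 331697800.

331697800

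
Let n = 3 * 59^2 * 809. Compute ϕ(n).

φ(8448387) = 8448387 · (1 − 1/3) · (1 − 1/59) · (1 − 1/809)
       = 8448387 · 93728/143193 = 5529952.

5529952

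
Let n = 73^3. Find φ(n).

φ(73^3) = 73^2·(73−1) = 5329·72 = 383688.

383688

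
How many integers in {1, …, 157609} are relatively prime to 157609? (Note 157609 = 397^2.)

φ(397^2) = 397^1·(397−1) = 397·396 = 157212.

157212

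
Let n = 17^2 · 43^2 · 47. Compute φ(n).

22596672

φ(17^2) = 17^1·(17−1) = 17·16 = 272.
φ(43^2) = 43^1·(43−1) = 43·42 = 1806.
φ(47) = 47 − 1 = 46.
Multiply: 272 · 1806 · 46 = 22596672.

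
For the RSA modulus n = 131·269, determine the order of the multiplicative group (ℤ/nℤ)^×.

34840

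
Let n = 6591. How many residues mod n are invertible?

4056

6591 = 3 · 13^3.
φ(3) = 3 − 1 = 2.
φ(13^3) = 13^3 − 13^2 = 2197 − 169 = 2028.
φ(6591) = 2 × 2028 = 4056.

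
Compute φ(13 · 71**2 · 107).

φ(7012031) = 7012031 · (1 − 1/13) · (1 − 1/71) · (1 − 1/107)
       = 7012031 · 89040/98761 = 6321840.

6321840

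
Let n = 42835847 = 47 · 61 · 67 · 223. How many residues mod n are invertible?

40439520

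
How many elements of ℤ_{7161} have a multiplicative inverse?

Factor 7161: 7161 = 3 · 7 · 11 · 31.
φ(3) = 3 − 1 = 2.
φ(7) = 7 − 1 = 6.
φ(11) = 11 − 1 = 10.
φ(31) = 31 − 1 = 30.
φ(7161) = 2 × 6 × 10 × 30 = 3600.

3600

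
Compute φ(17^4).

78608

φ(83521) = 83521 · (1 − 1/17)
       = 83521 · 16/17 = 78608.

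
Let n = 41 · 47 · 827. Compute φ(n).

1519840

φ(1593629) = 1593629 · (1 − 1/41) · (1 − 1/47) · (1 − 1/827)
       = 1593629 · 1519840/1593629 = 1519840.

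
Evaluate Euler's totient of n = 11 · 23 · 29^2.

178640

φ(212773) = 212773 · (1 − 1/11) · (1 − 1/23) · (1 − 1/29)
       = 212773 · 6160/7337 = 178640.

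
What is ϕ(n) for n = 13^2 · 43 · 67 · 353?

φ(171871817) = 171871817 · (1 − 1/13) · (1 − 1/43) · (1 − 1/67) · (1 − 1/353)
       = 171871817 · 11708928/13220909 = 152216064.

152216064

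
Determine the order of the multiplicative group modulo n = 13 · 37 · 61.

φ(29341) = 29341 · (1 − 1/13) · (1 − 1/37) · (1 − 1/61)
       = 29341 · 25920/29341 = 25920.

25920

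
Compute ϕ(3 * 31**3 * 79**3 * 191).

φ(3) = 3 − 1 = 2.
φ(31^3) = 31^3 − 31^2 = 29791 − 961 = 28830.
φ(79^3) = 79^3 − 79^2 = 493039 − 6241 = 486798.
φ(191) = 191 − 1 = 190.
Multiply: 2 · 28830 · 486798 · 190 = 5333066809200.

5333066809200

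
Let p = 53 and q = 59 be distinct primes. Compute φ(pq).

3016

φ(n) = (p − 1)(q − 1) = (53−1)(59−1) = 52·58 = 3016.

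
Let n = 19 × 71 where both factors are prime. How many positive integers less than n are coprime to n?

φ(n) = (p − 1)(q − 1) = (19−1)(71−1) = 18·70 = 1260.

1260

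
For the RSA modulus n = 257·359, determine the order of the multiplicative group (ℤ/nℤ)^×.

91648

φ(n) = (p − 1)(q − 1) = (257−1)(359−1) = 256·358 = 91648.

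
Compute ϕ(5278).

2016

Factor 5278: 5278 = 2 · 7 · 13 · 29.
φ(2) = 2 − 1 = 1.
φ(7) = 7 − 1 = 6.
φ(13) = 13 − 1 = 12.
φ(29) = 29 − 1 = 28.
Multiply: 1 · 6 · 12 · 28 = 2016.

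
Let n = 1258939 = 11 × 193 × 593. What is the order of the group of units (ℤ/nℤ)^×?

1136640

φ(1258939) = 1258939 · (1 − 1/11) · (1 − 1/193) · (1 − 1/593)
       = 1258939 · 1136640/1258939 = 1136640.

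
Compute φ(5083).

4224

Factor 5083: 5083 = 13 · 17 · 23.
φ(5083) = 5083 · (1 − 1/13) · (1 − 1/17) · (1 − 1/23)
       = 5083 · 4224/5083 = 4224.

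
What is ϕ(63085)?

43200

Factor 63085: 63085 = 5 × 11 × 31 × 37.
φ(5) = 5 − 1 = 4.
φ(11) = 11 − 1 = 10.
φ(31) = 31 − 1 = 30.
φ(37) = 37 − 1 = 36.
Multiply: 4 · 10 · 30 · 36 = 43200.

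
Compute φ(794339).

592704

First factor: 794339 = 7**2 · 13 · 29 · 43.
φ(794339) = 794339 · (1 − 1/7) · (1 − 1/13) · (1 − 1/29) · (1 − 1/43)
       = 794339 · 84672/113477 = 592704.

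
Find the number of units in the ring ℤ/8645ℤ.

5184

Prime factorization: 8645 = 5 · 7 · 13 · 19.
φ(8645) = 8645 · (1 − 1/5) · (1 − 1/7) · (1 − 1/13) · (1 − 1/19)
       = 8645 · 5184/8645 = 5184.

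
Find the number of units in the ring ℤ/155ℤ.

155 = 5 · 31.
φ(155) = 155 · (1 − 1/5) · (1 − 1/31)
       = 155 · 120/155 = 120.

120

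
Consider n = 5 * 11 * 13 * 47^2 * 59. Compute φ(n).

60190080

φ(93186665) = 93186665 · (1 − 1/5) · (1 − 1/11) · (1 − 1/13) · (1 − 1/47) · (1 − 1/59)
       = 93186665 · 1280640/1982695 = 60190080.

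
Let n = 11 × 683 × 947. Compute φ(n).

φ(11) = 11 − 1 = 10.
φ(683) = 683 − 1 = 682.
φ(947) = 947 − 1 = 946.
Multiply: 10 · 682 · 946 = 6451720.

6451720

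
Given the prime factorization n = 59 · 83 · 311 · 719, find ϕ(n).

1058590480

φ(1095013273) = 1095013273 · (1 − 1/59) · (1 − 1/83) · (1 − 1/311) · (1 − 1/719)
       = 1095013273 · 1058590480/1095013273 = 1058590480.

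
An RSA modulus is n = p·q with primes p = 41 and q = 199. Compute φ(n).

φ(pq) = (p−1)(q−1) = 40 · 198 = 7920.

7920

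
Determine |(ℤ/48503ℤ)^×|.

37440

Prime factorization: 48503 = 7 · 13^2 · 41.
φ(48503) = 48503 · (1 − 1/7) · (1 − 1/13) · (1 − 1/41)
       = 48503 · 2880/3731 = 37440.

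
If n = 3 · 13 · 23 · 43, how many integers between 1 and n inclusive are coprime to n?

φ(3) = 3 − 1 = 2.
φ(13) = 13 − 1 = 12.
φ(23) = 23 − 1 = 22.
φ(43) = 43 − 1 = 42.
φ(38571) = 2 × 12 × 22 × 42 = 22176.

22176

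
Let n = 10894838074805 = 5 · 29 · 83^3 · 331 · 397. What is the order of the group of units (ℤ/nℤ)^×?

φ(10894838074805) = 10894838074805 · (1 − 1/5) · (1 − 1/29) · (1 − 1/83) · (1 − 1/331) · (1 − 1/397)
       = 10894838074805 · 1200165120/1581483245 = 8267937511680.

8267937511680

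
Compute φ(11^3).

φ(1331) = 1331 · (1 − 1/11)
       = 1331 · 10/11 = 1210.

1210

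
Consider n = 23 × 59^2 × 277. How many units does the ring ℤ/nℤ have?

20778384

φ(23) = 23 − 1 = 22.
φ(59^2) = 59^1·(59−1) = 59·58 = 3422.
φ(277) = 277 − 1 = 276.
Since φ is multiplicative, φ(22177451) = 22 · 3422 · 276 = 20778384.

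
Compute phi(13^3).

φ(2197) = 2197 · (1 − 1/13)
       = 2197 · 12/13 = 2028.

2028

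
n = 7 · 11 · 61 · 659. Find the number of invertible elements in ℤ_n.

φ(3095323) = 3095323 · (1 − 1/7) · (1 − 1/11) · (1 − 1/61) · (1 − 1/659)
       = 3095323 · 2368800/3095323 = 2368800.

2368800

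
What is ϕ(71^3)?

352870

φ(357911) = 357911 · (1 − 1/71)
       = 357911 · 70/71 = 352870.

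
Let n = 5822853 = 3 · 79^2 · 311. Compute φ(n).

3820440

φ(3) = 3 − 1 = 2.
φ(79^2) = 79^2 − 79^1 = 6241 − 79 = 6162.
φ(311) = 311 − 1 = 310.
Multiply: 2 · 6162 · 310 = 3820440.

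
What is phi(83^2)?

6806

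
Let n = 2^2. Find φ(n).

2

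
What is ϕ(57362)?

25872

Prime factorization: 57362 = 2 × 23 × 29 × 43.
φ(2) = 2 − 1 = 1.
φ(23) = 23 − 1 = 22.
φ(29) = 29 − 1 = 28.
φ(43) = 43 − 1 = 42.
Multiply: 1 · 22 · 28 · 42 = 25872.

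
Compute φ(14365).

9984

14365 = 5 · 13**2 · 17.
φ(5) = 5 − 1 = 4.
φ(13^2) = 13^2 − 13^1 = 169 − 13 = 156.
φ(17) = 17 − 1 = 16.
Since φ is multiplicative, φ(14365) = 4 · 156 · 16 = 9984.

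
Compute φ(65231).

65231 = 37 * 41 * 43.
φ(65231) = 65231 · (1 − 1/37) · (1 − 1/41) · (1 − 1/43)
       = 65231 · 60480/65231 = 60480.

60480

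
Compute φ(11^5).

146410

φ(161051) = 161051 · (1 − 1/11)
       = 161051 · 10/11 = 146410.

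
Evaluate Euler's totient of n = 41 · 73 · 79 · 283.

63348480

φ(66914501) = 66914501 · (1 − 1/41) · (1 − 1/73) · (1 − 1/79) · (1 − 1/283)
       = 66914501 · 63348480/66914501 = 63348480.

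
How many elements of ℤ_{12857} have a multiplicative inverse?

First factor: 12857 = 13 · 23 · 43.
φ(12857) = 12857 · (1 − 1/13) · (1 − 1/23) · (1 − 1/43)
       = 12857 · 11088/12857 = 11088.

11088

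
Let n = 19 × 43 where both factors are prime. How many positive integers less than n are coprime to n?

756

φ(817) = 817 · (1 − 1/19) · (1 − 1/43)
       = 817 · 756/817 = 756.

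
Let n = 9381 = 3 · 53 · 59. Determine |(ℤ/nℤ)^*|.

6032

φ(3) = 3 − 1 = 2.
φ(53) = 53 − 1 = 52.
φ(59) = 59 − 1 = 58.
Multiply: 2 · 52 · 58 = 6032.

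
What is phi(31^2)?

930

φ(31^2) = 31^1·(31−1) = 31·30 = 930.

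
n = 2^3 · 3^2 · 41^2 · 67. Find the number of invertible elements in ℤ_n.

φ(8109144) = 8109144 · (1 − 1/2) · (1 − 1/3) · (1 − 1/41) · (1 − 1/67)
       = 8109144 · 5280/16482 = 2597760.

2597760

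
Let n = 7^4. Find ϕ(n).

φ(7^4) = 7^3·(7−1) = 343·6 = 2058.

2058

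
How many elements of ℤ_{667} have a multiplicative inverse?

616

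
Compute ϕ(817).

Prime factorization: 817 = 19 · 43.
φ(817) = 817 · (1 − 1/19) · (1 − 1/43)
       = 817 · 756/817 = 756.

756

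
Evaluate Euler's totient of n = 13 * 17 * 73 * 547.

φ(13) = 13 − 1 = 12.
φ(17) = 17 − 1 = 16.
φ(73) = 73 − 1 = 72.
φ(547) = 547 − 1 = 546.
φ(8824751) = 12 × 16 × 72 × 546 = 7547904.

7547904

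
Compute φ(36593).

33264

First factor: 36593 = 23 · 37 · 43.
φ(23) = 23 − 1 = 22.
φ(37) = 37 − 1 = 36.
φ(43) = 43 − 1 = 42.
Since φ is multiplicative, φ(36593) = 22 · 36 · 42 = 33264.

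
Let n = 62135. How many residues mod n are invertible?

45696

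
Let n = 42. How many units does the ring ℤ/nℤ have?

First factor: 42 = 2 × 3 × 7.
φ(42) = 42 · (1 − 1/2) · (1 − 1/3) · (1 − 1/7)
       = 42 · 12/42 = 12.

12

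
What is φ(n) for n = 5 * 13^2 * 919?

φ(5) = 5 − 1 = 4.
φ(13^2) = 13^1·(13−1) = 13·12 = 156.
φ(919) = 919 − 1 = 918.
φ(776555) = 4 × 156 × 918 = 572832.

572832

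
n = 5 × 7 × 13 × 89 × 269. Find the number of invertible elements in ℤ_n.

6792192

φ(10893155) = 10893155 · (1 − 1/5) · (1 − 1/7) · (1 − 1/13) · (1 − 1/89) · (1 − 1/269)
       = 10893155 · 6792192/10893155 = 6792192.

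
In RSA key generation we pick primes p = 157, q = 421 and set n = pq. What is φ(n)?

65520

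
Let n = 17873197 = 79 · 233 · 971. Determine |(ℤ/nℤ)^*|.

φ(17873197) = 17873197 · (1 − 1/79) · (1 − 1/233) · (1 − 1/971)
       = 17873197 · 17553120/17873197 = 17553120.

17553120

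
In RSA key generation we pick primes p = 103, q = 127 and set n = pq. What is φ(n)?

12852

φ(pq) = (p−1)(q−1) = 102 · 126 = 12852.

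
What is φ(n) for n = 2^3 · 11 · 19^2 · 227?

φ(7211336) = 7211336 · (1 − 1/2) · (1 − 1/11) · (1 − 1/19) · (1 − 1/227)
       = 7211336 · 40680/94886 = 3091680.

3091680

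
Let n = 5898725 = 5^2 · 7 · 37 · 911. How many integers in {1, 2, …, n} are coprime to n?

φ(5898725) = 5898725 · (1 − 1/5) · (1 − 1/7) · (1 − 1/37) · (1 − 1/911)
       = 5898725 · 786240/1179745 = 3931200.

3931200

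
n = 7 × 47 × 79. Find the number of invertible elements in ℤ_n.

φ(7) = 7 − 1 = 6.
φ(47) = 47 − 1 = 46.
φ(79) = 79 − 1 = 78.
Since φ is multiplicative, φ(25991) = 6 · 46 · 78 = 21528.

21528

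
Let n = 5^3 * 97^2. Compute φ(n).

φ(1176125) = 1176125 · (1 − 1/5) · (1 − 1/97)
       = 1176125 · 384/485 = 931200.

931200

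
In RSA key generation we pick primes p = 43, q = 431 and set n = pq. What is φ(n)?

φ(pq) = (p−1)(q−1) = 42 · 430 = 18060.

18060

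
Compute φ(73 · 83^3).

40672656

φ(73) = 73 − 1 = 72.
φ(83^3) = 83^3 − 83^2 = 571787 − 6889 = 564898.
Since φ is multiplicative, φ(41740451) = 72 · 564898 = 40672656.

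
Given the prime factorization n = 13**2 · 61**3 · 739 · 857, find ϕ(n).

φ(24294136648847) = 24294136648847 · (1 − 1/13) · (1 − 1/61) · (1 − 1/739) · (1 − 1/857)
       = 24294136648847 · 454844160/502225139 = 22002176551680.

22002176551680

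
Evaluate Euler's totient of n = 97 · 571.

φ(55387) = 55387 · (1 − 1/97) · (1 − 1/571)
       = 55387 · 54720/55387 = 54720.

54720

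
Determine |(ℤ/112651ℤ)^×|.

83160

Factor 112651: 112651 = 7**2 * 11**2 * 19.
φ(112651) = 112651 · (1 − 1/7) · (1 − 1/11) · (1 − 1/19)
       = 112651 · 1080/1463 = 83160.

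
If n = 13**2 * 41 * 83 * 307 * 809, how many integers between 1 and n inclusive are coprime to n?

φ(142835299841) = 142835299841 · (1 − 1/13) · (1 − 1/41) · (1 − 1/83) · (1 − 1/307) · (1 − 1/809)
       = 142835299841 · 9731681280/10987330757 = 126511856640.

126511856640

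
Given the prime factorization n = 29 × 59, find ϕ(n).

φ(29) = 29 − 1 = 28.
φ(59) = 59 − 1 = 58.
φ(1711) = 28 × 58 = 1624.

1624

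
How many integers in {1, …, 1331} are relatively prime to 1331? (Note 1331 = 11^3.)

1210

φ(1331) = 1331 · (1 − 1/11)
       = 1331 · 10/11 = 1210.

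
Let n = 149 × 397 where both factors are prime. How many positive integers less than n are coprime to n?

58608

φ(pq) = (p−1)(q−1) = 148 · 396 = 58608.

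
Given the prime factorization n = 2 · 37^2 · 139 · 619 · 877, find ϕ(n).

99512100288

φ(2) = 2 − 1 = 1.
φ(37^2) = 37^1·(37−1) = 37·36 = 1332.
φ(139) = 139 − 1 = 138.
φ(619) = 619 − 1 = 618.
φ(877) = 877 − 1 = 876.
Since φ is multiplicative, φ(206603886266) = 1 · 1332 · 138 · 618 · 876 = 99512100288.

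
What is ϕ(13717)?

11760

First factor: 13717 = 11 × 29 × 43.
φ(11) = 11 − 1 = 10.
φ(29) = 29 − 1 = 28.
φ(43) = 43 − 1 = 42.
Multiply: 10 · 28 · 42 = 11760.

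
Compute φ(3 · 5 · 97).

φ(1455) = 1455 · (1 − 1/3) · (1 − 1/5) · (1 − 1/97)
       = 1455 · 768/1455 = 768.

768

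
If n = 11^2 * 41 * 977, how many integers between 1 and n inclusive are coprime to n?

4294400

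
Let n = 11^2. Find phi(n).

110

φ(11^2) = 11^1·(11−1) = 11·10 = 110.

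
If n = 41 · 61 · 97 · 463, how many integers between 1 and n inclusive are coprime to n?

φ(41) = 41 − 1 = 40.
φ(61) = 61 − 1 = 60.
φ(97) = 97 − 1 = 96.
φ(463) = 463 − 1 = 462.
Multiply: 40 · 60 · 96 · 462 = 106444800.

106444800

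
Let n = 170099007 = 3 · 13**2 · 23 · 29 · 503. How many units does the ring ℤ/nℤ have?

96480384

φ(3) = 3 − 1 = 2.
φ(13^2) = 13^1·(13−1) = 13·12 = 156.
φ(23) = 23 − 1 = 22.
φ(29) = 29 − 1 = 28.
φ(503) = 503 − 1 = 502.
φ(170099007) = 2 × 156 × 22 × 28 × 502 = 96480384.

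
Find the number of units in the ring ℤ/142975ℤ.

90720

Factor 142975: 142975 = 5**2 · 7 · 19 · 43.
φ(142975) = 142975 · (1 − 1/5) · (1 − 1/7) · (1 − 1/19) · (1 − 1/43)
       = 142975 · 18144/28595 = 90720.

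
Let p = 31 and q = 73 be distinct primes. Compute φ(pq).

φ(31) = 31 − 1 = 30.
φ(73) = 73 − 1 = 72.
φ(2263) = 30 × 72 = 2160.

2160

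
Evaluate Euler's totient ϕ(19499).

Prime factorization: 19499 = 17 * 31 * 37.
φ(17) = 17 − 1 = 16.
φ(31) = 31 − 1 = 30.
φ(37) = 37 − 1 = 36.
Multiply: 16 · 30 · 36 = 17280.

17280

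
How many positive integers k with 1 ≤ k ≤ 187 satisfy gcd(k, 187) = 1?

160

Prime factorization: 187 = 11 × 17.
φ(11) = 11 − 1 = 10.
φ(17) = 17 − 1 = 16.
Multiply: 10 · 16 = 160.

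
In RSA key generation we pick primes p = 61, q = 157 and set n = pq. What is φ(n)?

9360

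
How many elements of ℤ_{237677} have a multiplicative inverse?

192000

Factor 237677: 237677 = 11 * 17 * 31 * 41.
φ(237677) = 237677 · (1 − 1/11) · (1 − 1/17) · (1 − 1/31) · (1 − 1/41)
       = 237677 · 192000/237677 = 192000.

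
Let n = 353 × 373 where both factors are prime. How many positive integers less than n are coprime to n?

130944

φ(pq) = (p−1)(q−1) = 352 · 372 = 130944.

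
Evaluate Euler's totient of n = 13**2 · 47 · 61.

φ(13^2) = 13^2 − 13^1 = 169 − 13 = 156.
φ(47) = 47 − 1 = 46.
φ(61) = 61 − 1 = 60.
φ(484523) = 156 × 46 × 60 = 430560.

430560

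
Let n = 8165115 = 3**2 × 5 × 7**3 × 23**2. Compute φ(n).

φ(8165115) = 8165115 · (1 − 1/3) · (1 − 1/5) · (1 − 1/7) · (1 − 1/23)
       = 8165115 · 1056/2415 = 3570336.

3570336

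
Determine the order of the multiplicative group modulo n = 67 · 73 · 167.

788832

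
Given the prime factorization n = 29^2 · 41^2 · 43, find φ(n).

55930560

φ(29^2) = 29^1·(29−1) = 29·28 = 812.
φ(41^2) = 41^1·(41−1) = 41·40 = 1640.
φ(43) = 43 − 1 = 42.
Since φ is multiplicative, φ(60790003) = 812 · 1640 · 42 = 55930560.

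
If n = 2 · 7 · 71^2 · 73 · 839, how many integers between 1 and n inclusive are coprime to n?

φ(4322445778) = 4322445778 · (1 − 1/2) · (1 − 1/7) · (1 − 1/71) · (1 − 1/73) · (1 − 1/839)
       = 4322445778 · 25341120/60879518 = 1799219520.

1799219520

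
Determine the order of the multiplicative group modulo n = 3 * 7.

12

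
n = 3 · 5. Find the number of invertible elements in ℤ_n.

8

φ(15) = 15 · (1 − 1/3) · (1 − 1/5)
       = 15 · 8/15 = 8.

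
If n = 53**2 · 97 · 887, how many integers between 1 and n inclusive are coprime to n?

234414336

φ(241683551) = 241683551 · (1 − 1/53) · (1 − 1/97) · (1 − 1/887)
       = 241683551 · 4422912/4560067 = 234414336.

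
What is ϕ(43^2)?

1806

φ(43^2) = 43^1·(43−1) = 43·42 = 1806.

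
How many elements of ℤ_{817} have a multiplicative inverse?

756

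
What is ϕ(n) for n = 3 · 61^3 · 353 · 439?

68842667520

φ(105523693881) = 105523693881 · (1 − 1/3) · (1 − 1/61) · (1 − 1/353) · (1 − 1/439)
       = 105523693881 · 18501120/28358961 = 68842667520.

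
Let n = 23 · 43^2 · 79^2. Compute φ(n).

244828584

φ(265411007) = 265411007 · (1 − 1/23) · (1 − 1/43) · (1 − 1/79)
       = 265411007 · 72072/78131 = 244828584.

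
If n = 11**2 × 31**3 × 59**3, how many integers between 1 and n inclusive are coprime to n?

640279127400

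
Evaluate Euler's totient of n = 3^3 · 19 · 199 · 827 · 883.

φ(74548112967) = 74548112967 · (1 − 1/3) · (1 − 1/19) · (1 − 1/199) · (1 − 1/827) · (1 − 1/883)
       = 74548112967 · 5192976096/8283123663 = 46736784864.

46736784864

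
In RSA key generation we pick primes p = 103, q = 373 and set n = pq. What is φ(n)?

37944

φ(38419) = 38419 · (1 − 1/103) · (1 − 1/373)
       = 38419 · 37944/38419 = 37944.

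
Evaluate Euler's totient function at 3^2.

6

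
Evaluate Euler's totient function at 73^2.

5256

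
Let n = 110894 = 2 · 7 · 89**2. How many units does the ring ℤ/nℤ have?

φ(2) = 2 − 1 = 1.
φ(7) = 7 − 1 = 6.
φ(89^2) = 89^2 − 89^1 = 7921 − 89 = 7832.
Multiply: 1 · 6 · 7832 = 46992.

46992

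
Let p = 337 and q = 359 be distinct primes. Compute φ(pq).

For distinct primes, φ(pq) = (p−1)(q−1) = 336 × 358 = 120288.

120288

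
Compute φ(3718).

Prime factorization: 3718 = 2 · 11 · 13^2.
φ(2) = 2 − 1 = 1.
φ(11) = 11 − 1 = 10.
φ(13^2) = 13^1·(13−1) = 13·12 = 156.
Since φ is multiplicative, φ(3718) = 1 · 10 · 156 = 1560.

1560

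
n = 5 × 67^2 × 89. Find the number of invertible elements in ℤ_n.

φ(5) = 5 − 1 = 4.
φ(67^2) = 67^1·(67−1) = 67·66 = 4422.
φ(89) = 89 − 1 = 88.
Multiply: 4 · 4422 · 88 = 1556544.

1556544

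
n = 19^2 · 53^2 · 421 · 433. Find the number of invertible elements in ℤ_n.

φ(19^2) = 19^2 − 19^1 = 361 − 19 = 342.
φ(53^2) = 53^2 − 53^1 = 2809 − 53 = 2756.
φ(421) = 421 − 1 = 420.
φ(433) = 433 − 1 = 432.
Multiply: 342 · 2756 · 420 · 432 = 171016634880.

171016634880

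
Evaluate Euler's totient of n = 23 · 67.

1452

φ(1541) = 1541 · (1 − 1/23) · (1 − 1/67)
       = 1541 · 1452/1541 = 1452.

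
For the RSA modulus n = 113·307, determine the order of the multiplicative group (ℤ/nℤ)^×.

φ(113) = 113 − 1 = 112.
φ(307) = 307 − 1 = 306.
Multiply: 112 · 306 = 34272.

34272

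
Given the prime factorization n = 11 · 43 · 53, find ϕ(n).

21840

φ(25069) = 25069 · (1 − 1/11) · (1 − 1/43) · (1 − 1/53)
       = 25069 · 21840/25069 = 21840.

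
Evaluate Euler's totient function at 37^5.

67469796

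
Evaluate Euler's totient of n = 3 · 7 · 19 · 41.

φ(16359) = 16359 · (1 − 1/3) · (1 − 1/7) · (1 − 1/19) · (1 − 1/41)
       = 16359 · 8640/16359 = 8640.

8640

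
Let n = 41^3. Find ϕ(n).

67240

φ(41^3) = 41^2·(41−1) = 1681·40 = 67240.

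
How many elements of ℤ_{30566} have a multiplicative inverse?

13440

Factor 30566: 30566 = 2 · 17 · 29 · 31.
φ(2) = 2 − 1 = 1.
φ(17) = 17 − 1 = 16.
φ(29) = 29 − 1 = 28.
φ(31) = 31 − 1 = 30.
φ(30566) = 1 × 16 × 28 × 30 = 13440.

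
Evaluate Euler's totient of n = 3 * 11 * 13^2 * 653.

φ(3) = 3 − 1 = 2.
φ(11) = 11 − 1 = 10.
φ(13^2) = 13^1·(13−1) = 13·12 = 156.
φ(653) = 653 − 1 = 652.
Multiply: 2 · 10 · 156 · 652 = 2034240.

2034240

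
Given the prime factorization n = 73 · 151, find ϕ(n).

φ(73) = 73 − 1 = 72.
φ(151) = 151 − 1 = 150.
Multiply: 72 · 150 = 10800.

10800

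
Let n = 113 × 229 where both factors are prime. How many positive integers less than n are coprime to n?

φ(pq) = (p−1)(q−1) = 112 · 228 = 25536.

25536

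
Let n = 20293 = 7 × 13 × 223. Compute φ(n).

φ(7) = 7 − 1 = 6.
φ(13) = 13 − 1 = 12.
φ(223) = 223 − 1 = 222.
φ(20293) = 6 × 12 × 222 = 15984.

15984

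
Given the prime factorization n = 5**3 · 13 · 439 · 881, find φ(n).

462528000

φ(5^3) = 5^3 − 5^2 = 125 − 25 = 100.
φ(13) = 13 − 1 = 12.
φ(439) = 439 − 1 = 438.
φ(881) = 881 − 1 = 880.
φ(628483375) = 100 × 12 × 438 × 880 = 462528000.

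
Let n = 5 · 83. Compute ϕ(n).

328

φ(5) = 5 − 1 = 4.
φ(83) = 83 − 1 = 82.
φ(415) = 4 × 82 = 328.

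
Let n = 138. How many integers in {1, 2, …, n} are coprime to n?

First factor: 138 = 2 · 3 · 23.
φ(138) = 138 · (1 − 1/2) · (1 − 1/3) · (1 − 1/23)
       = 138 · 44/138 = 44.

44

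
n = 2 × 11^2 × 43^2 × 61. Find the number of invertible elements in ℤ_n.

φ(27294938) = 27294938 · (1 − 1/2) · (1 − 1/11) · (1 − 1/43) · (1 − 1/61)
       = 27294938 · 25200/57706 = 11919600.

11919600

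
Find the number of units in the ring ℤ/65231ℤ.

60480

Prime factorization: 65231 = 37 · 41 · 43.
φ(37) = 37 − 1 = 36.
φ(41) = 41 − 1 = 40.
φ(43) = 43 − 1 = 42.
Multiply: 36 · 40 · 42 = 60480.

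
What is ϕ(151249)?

115200

151249 = 7 * 17 * 31 * 41.
φ(7) = 7 − 1 = 6.
φ(17) = 17 − 1 = 16.
φ(31) = 31 − 1 = 30.
φ(41) = 41 − 1 = 40.
Since φ is multiplicative, φ(151249) = 6 · 16 · 30 · 40 = 115200.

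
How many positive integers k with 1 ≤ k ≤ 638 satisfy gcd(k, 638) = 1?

Prime factorization: 638 = 2 × 11 × 29.
φ(638) = 638 · (1 − 1/2) · (1 − 1/11) · (1 − 1/29)
       = 638 · 280/638 = 280.

280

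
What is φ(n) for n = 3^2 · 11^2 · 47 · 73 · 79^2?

φ(23318616519) = 23318616519 · (1 − 1/3) · (1 − 1/11) · (1 − 1/47) · (1 − 1/73) · (1 − 1/79)
       = 23318616519 · 5166720/8944617 = 13469639040.

13469639040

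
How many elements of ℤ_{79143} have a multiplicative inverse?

Factor 79143: 79143 = 3 × 23 × 31 × 37.
φ(3) = 3 − 1 = 2.
φ(23) = 23 − 1 = 22.
φ(31) = 31 − 1 = 30.
φ(37) = 37 − 1 = 36.
φ(79143) = 2 × 22 × 30 × 36 = 47520.

47520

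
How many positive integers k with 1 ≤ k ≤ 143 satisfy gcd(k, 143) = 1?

120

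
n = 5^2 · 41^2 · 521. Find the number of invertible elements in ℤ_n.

φ(5^2) = 5^2 − 5^1 = 25 − 5 = 20.
φ(41^2) = 41^2 − 41^1 = 1681 − 41 = 1640.
φ(521) = 521 − 1 = 520.
φ(21895025) = 20 × 1640 × 520 = 17056000.

17056000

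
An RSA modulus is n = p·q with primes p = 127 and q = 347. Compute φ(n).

For distinct primes, φ(pq) = (p−1)(q−1) = 126 × 346 = 43596.

43596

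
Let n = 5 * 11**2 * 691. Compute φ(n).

φ(5) = 5 − 1 = 4.
φ(11^2) = 11^2 − 11^1 = 121 − 11 = 110.
φ(691) = 691 − 1 = 690.
Since φ is multiplicative, φ(418055) = 4 · 110 · 690 = 303600.

303600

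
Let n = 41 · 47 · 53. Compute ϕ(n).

95680

φ(41) = 41 − 1 = 40.
φ(47) = 47 − 1 = 46.
φ(53) = 53 − 1 = 52.
φ(102131) = 40 × 46 × 52 = 95680.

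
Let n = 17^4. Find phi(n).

78608

φ(17^4) = 17^3·(17−1) = 4913·16 = 78608.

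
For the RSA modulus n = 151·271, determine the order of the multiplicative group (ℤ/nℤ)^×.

For distinct primes, φ(pq) = (p−1)(q−1) = 150 × 270 = 40500.

40500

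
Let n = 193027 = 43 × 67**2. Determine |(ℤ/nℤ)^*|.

φ(43) = 43 − 1 = 42.
φ(67^2) = 67^1·(67−1) = 67·66 = 4422.
Since φ is multiplicative, φ(193027) = 42 · 4422 = 185724.

185724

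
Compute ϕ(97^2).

φ(97^2) = 97^2 − 97^1 = 9409 − 97 = 9312.

9312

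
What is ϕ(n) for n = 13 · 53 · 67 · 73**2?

216463104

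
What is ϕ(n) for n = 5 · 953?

3808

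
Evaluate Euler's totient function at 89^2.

7832

φ(7921) = 7921 · (1 − 1/89)
       = 7921 · 88/89 = 7832.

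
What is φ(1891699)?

1891699 = 29 · 37 · 41 · 43.
φ(29) = 29 − 1 = 28.
φ(37) = 37 − 1 = 36.
φ(41) = 41 − 1 = 40.
φ(43) = 43 − 1 = 42.
Since φ is multiplicative, φ(1891699) = 28 · 36 · 40 · 42 = 1693440.

1693440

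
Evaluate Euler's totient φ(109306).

50400

109306 = 2 · 31 · 41 · 43.
φ(2) = 2 − 1 = 1.
φ(31) = 31 − 1 = 30.
φ(41) = 41 − 1 = 40.
φ(43) = 43 − 1 = 42.
Multiply: 1 · 30 · 40 · 42 = 50400.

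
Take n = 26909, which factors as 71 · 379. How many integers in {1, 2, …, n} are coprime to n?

φ(71) = 71 − 1 = 70.
φ(379) = 379 − 1 = 378.
φ(26909) = 70 × 378 = 26460.

26460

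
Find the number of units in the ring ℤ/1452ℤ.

440

1452 = 2^2 × 3 × 11^2.
φ(1452) = 1452 · (1 − 1/2) · (1 − 1/3) · (1 − 1/11)
       = 1452 · 20/66 = 440.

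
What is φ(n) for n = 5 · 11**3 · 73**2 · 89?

2238635520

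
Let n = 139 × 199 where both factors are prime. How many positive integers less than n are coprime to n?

27324

φ(pq) = (p−1)(q−1) = 138 · 198 = 27324.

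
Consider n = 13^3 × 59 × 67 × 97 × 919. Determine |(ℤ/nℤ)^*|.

684153879552

φ(13^3) = 13^3 − 13^2 = 2197 − 169 = 2028.
φ(59) = 59 − 1 = 58.
φ(67) = 67 − 1 = 66.
φ(97) = 97 − 1 = 96.
φ(919) = 919 − 1 = 918.
Multiply: 2028 · 58 · 66 · 96 · 918 = 684153879552.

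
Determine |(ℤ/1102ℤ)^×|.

504

First factor: 1102 = 2 · 19 · 29.
φ(1102) = 1102 · (1 − 1/2) · (1 − 1/19) · (1 − 1/29)
       = 1102 · 504/1102 = 504.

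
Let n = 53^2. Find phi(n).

2756

φ(2809) = 2809 · (1 − 1/53)
       = 2809 · 52/53 = 2756.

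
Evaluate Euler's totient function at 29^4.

φ(29^4) = 29^4 − 29^3 = 707281 − 24389 = 682892.

682892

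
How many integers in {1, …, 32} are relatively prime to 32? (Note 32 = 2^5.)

φ(2^5) = 2^5 − 2^4 = 32 − 16 = 16.

16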